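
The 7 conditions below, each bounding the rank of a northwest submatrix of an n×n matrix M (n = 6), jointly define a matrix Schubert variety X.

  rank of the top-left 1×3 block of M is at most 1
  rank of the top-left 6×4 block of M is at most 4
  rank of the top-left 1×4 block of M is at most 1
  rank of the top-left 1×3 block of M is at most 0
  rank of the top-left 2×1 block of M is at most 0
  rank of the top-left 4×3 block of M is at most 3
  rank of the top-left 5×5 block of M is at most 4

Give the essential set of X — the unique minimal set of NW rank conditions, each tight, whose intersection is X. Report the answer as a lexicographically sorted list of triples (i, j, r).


The tightest implied rank at each (i,j), from the 7 conditions:

  0  0  0  1  1  1
  0  1  1  2  2  2
  1  2  2  3  3  3
  1  2  3  4  4  4
  1  2  3  4  4  5
  1  2  3  4  5  6

second differences of R give the permutation w = (4, 2, 1, 3, 6, 5).

Fulton essential set (3 of the 5 Rothe cells):

[(1, 3, 0), (2, 1, 0), (5, 5, 4)]


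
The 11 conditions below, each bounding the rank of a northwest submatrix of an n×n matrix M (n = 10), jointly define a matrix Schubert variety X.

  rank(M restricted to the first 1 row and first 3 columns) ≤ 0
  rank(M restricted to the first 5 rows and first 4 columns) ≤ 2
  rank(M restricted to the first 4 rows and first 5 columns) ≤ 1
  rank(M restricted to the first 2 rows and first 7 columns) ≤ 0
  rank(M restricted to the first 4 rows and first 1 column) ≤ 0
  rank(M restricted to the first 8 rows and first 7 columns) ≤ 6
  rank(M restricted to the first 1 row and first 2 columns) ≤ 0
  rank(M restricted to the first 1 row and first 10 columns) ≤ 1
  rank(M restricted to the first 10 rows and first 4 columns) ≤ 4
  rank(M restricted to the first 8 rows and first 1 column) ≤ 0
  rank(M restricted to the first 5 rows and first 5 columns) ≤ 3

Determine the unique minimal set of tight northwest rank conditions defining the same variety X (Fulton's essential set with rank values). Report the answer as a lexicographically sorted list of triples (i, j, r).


Reconstructing r_w from the 11 given conditions:

  0 | 0 | 0 | 0 | 0 | 0 | 0 | 1 | 1 | 1
  0 | 0 | 0 | 0 | 0 | 0 | 0 | 1 | 2 | 2
  0 | 1 | 1 | 1 | 1 | 1 | 1 | 2 | 3 | 3
  0 | 1 | 1 | 1 | 1 | 2 | 2 | 3 | 4 | 4
  0 | 1 | 2 | 2 | 2 | 3 | 3 | 4 | 5 | 5
  0 | 1 | 2 | 3 | 3 | 4 | 4 | 5 | 6 | 6
  0 | 1 | 2 | 3 | 4 | 5 | 5 | 6 | 7 | 7
  0 | 1 | 2 | 3 | 4 | 5 | 6 | 7 | 8 | 8
  1 | 2 | 3 | 4 | 5 | 6 | 7 | 8 | 9 | 9
  1 | 2 | 3 | 4 | 5 | 6 | 7 | 8 | 9 | 10

the unique w with this rank table is (8, 9, 2, 6, 3, 4, 5, 7, 1, 10).

Rothe diagram D(w) (23 cells), 3 SE-corners (essential conditions):

[(2, 7, 0), (4, 5, 1), (8, 1, 0)]


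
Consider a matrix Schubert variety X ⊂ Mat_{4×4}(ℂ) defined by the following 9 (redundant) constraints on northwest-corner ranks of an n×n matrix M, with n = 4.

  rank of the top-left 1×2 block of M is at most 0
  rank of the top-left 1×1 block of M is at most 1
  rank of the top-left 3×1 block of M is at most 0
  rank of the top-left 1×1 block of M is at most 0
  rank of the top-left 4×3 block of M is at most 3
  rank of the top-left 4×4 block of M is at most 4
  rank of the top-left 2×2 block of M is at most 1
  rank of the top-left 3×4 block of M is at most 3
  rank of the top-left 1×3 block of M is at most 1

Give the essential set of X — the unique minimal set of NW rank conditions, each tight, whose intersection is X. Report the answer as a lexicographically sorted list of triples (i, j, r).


Computing R[i][j] = min implied NW-rank bound (n=4, 9 conditions):

  R[1]: 0, 0, 1, 1
  R[2]: 0, 1, 2, 2
  R[3]: 0, 1, 2, 3
  R[4]: 1, 2, 3, 4

hence w(1..4) = (3, 2, 4, 1).

D(w) has 4 cells with 2 SE-corners; essential set:

[(1, 2, 0), (3, 1, 0)]


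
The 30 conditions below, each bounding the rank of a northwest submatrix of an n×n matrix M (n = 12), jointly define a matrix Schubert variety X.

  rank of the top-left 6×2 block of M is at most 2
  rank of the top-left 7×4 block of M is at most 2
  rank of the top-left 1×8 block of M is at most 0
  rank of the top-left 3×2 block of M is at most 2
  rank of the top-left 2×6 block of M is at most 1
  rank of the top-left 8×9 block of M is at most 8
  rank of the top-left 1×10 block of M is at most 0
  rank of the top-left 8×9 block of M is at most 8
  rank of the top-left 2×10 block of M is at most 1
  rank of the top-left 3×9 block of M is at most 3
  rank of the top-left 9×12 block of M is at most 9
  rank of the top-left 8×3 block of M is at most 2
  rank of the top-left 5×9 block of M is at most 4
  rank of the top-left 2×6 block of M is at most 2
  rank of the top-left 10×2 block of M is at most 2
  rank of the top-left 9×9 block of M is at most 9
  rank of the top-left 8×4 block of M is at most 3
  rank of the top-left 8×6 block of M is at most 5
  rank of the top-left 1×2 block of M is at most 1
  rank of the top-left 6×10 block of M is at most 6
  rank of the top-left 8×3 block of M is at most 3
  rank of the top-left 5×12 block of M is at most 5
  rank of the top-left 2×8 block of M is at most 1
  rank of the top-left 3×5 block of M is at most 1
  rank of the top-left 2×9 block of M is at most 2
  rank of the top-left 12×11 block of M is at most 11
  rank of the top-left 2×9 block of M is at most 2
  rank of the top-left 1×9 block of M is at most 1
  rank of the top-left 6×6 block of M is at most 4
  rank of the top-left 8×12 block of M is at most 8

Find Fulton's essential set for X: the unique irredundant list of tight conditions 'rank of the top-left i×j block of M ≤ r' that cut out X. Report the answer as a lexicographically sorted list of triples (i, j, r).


Propagating the 30 rank bounds to every northwest block:

  i=1: 0, 0, 0, 0, 0, 0, 0, 0, 0, 0, 1, 1
  i=2: 1, 1, 1, 1, 1, 1, 1, 1, 1, 1, 2, 2
  i=3: 1, 1, 1, 1, 1, 2, 2, 2, 2, 2, 3, 3
  i=4: 1, 2, 2, 2, 2, 3, 3, 3, 3, 3, 4, 4
  i=5: 1, 2, 2, 2, 3, 4, 4, 4, 4, 4, 5, 5
  i=6: 1, 2, 2, 2, 3, 4, 5, 5, 5, 5, 6, 6
  i=7: 1, 2, 2, 2, 3, 4, 5, 6, 6, 6, 7, 7
  i=8: 1, 2, 2, 3, 4, 5, 6, 7, 7, 7, 8, 8
  i=9: 1, 2, 3, 4, 5, 6, 7, 8, 8, 8, 9, 9
  i=10: 1, 2, 3, 4, 5, 6, 7, 8, 9, 9, 10, 10
  i=11: 1, 2, 3, 4, 5, 6, 7, 8, 9, 10, 11, 11
  i=12: 1, 2, 3, 4, 5, 6, 7, 8, 9, 10, 11, 12

giving w = (11, 1, 6, 2, 5, 7, 8, 4, 3, 9, 10, 12) via Δ²R.

Fulton essential set (4 of the 21 Rothe cells):

[(1, 10, 0), (3, 5, 1), (7, 4, 2), (8, 3, 2)]


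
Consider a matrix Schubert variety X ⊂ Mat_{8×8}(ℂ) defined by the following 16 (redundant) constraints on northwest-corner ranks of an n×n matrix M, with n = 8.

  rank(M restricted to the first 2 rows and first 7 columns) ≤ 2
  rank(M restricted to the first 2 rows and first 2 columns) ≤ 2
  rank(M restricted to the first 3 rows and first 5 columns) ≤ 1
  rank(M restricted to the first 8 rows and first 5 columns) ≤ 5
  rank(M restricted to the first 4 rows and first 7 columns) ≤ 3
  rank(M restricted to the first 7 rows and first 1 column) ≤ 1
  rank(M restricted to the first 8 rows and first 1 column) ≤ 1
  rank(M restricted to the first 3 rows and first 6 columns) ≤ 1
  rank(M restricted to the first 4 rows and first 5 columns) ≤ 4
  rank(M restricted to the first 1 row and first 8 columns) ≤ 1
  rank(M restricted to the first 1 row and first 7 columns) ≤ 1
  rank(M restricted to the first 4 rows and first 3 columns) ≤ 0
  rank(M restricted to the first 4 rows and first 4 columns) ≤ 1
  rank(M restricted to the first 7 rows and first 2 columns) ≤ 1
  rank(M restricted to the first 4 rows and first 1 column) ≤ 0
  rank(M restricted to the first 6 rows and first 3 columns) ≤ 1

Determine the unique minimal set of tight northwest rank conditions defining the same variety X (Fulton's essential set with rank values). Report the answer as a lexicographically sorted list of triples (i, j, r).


Computing R[i][j] = min implied NW-rank bound (n=8, 16 conditions):

  row 1: 0  0  0  1  1  1  1  1
  row 2: 0  0  0  1  1  1  2  2
  row 3: 0  0  0  1  1  1  2  3
  row 4: 0  0  0  1  2  2  3  4
  row 5: 1  1  1  2  3  3  4  5
  row 6: 1  1  1  2  3  4  5  6
  row 7: 1  1  2  3  4  5  6  7
  row 8: 1  2  3  4  5  6  7  8

reading off 1-entries of Δ²R: w = (4, 7, 8, 5, 1, 6, 3, 2).

|D(w)|=19, |Ess(w)|=4:

[(3, 6, 1), (4, 3, 0), (6, 3, 1), (7, 2, 1)]


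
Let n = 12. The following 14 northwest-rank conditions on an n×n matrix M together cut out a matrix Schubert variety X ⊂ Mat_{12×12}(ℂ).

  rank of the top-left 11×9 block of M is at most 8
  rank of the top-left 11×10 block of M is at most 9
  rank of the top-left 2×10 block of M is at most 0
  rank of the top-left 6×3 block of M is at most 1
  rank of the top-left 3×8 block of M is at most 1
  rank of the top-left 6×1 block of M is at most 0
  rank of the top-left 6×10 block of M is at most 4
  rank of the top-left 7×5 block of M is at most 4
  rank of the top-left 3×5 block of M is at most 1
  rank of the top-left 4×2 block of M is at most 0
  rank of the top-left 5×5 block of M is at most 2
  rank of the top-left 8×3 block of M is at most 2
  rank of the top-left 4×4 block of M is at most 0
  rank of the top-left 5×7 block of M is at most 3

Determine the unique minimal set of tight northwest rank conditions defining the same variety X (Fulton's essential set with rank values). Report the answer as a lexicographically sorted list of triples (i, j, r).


Recovering R(i,j) via the rank-extension bound from the 14 conditions:

  i=1: 0  0  0  0  0  0  0  0  0  0  1  1
  i=2: 0  0  0  0  0  0  0  0  0  0  1  2
  i=3: 0  0  0  0  1  1  1  1  1  1  2  3
  i=4: 0  0  0  0  1  2  2  2  2  2  3  4
  i=5: 0  1  1  1  2  3  3  3  3  3  4  5
  i=6: 0  1  1  2  3  4  4  4  4  4  5  6
  i=7: 1  2  2  3  4  5  5  5  5  5  6  7
  i=8: 1  2  2  3  4  5  6  6  6  6  7  8
  i=9: 1  2  3  4  5  6  7  7  7  7  8  9
  i=10: 1  2  3  4  5  6  7  8  8  8  9  10
  i=11: 1  2  3  4  5  6  7  8  8  9  10  11
  i=12: 1  2  3  4  5  6  7  8  9  10  11  12

giving w = (11, 12, 5, 6, 2, 4, 1, 7, 3, 8, 10, 9) via Δ²R.

ℓ(w)=33; the 6 essential cells (i,j,r):

[(2, 10, 0), (4, 4, 0), (6, 1, 0), (6, 3, 1), (8, 3, 2), (11, 9, 8)]


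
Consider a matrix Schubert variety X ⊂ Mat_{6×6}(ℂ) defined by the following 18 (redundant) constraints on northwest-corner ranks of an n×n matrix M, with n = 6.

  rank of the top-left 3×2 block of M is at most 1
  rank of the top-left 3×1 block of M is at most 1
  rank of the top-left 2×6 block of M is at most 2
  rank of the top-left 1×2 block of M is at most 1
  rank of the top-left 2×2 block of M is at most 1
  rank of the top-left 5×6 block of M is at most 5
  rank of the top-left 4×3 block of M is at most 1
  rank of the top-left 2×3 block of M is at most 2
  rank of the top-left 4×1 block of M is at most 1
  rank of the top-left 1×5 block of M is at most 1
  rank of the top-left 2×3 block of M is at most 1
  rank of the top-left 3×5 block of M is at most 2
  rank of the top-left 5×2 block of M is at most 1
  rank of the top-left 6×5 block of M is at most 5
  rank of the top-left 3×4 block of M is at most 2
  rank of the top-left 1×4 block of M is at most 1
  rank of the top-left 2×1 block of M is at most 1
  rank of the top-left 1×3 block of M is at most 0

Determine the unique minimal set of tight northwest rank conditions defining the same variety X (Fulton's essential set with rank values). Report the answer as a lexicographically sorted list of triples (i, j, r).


Reconstructing r_w from the 18 given conditions:

  R[1]: 0  0  0  1  1  1
  R[2]: 1  1  1  2  2  2
  R[3]: 1  1  1  2  2  3
  R[4]: 1  1  1  2  3  4
  R[5]: 1  1  2  3  4  5
  R[6]: 1  2  3  4  5  6

giving w = (4, 1, 6, 5, 3, 2) via Δ²R.

ℓ(w)=9; the 4 essential cells (i,j,r):

[(1, 3, 0), (3, 5, 2), (4, 3, 1), (5, 2, 1)]


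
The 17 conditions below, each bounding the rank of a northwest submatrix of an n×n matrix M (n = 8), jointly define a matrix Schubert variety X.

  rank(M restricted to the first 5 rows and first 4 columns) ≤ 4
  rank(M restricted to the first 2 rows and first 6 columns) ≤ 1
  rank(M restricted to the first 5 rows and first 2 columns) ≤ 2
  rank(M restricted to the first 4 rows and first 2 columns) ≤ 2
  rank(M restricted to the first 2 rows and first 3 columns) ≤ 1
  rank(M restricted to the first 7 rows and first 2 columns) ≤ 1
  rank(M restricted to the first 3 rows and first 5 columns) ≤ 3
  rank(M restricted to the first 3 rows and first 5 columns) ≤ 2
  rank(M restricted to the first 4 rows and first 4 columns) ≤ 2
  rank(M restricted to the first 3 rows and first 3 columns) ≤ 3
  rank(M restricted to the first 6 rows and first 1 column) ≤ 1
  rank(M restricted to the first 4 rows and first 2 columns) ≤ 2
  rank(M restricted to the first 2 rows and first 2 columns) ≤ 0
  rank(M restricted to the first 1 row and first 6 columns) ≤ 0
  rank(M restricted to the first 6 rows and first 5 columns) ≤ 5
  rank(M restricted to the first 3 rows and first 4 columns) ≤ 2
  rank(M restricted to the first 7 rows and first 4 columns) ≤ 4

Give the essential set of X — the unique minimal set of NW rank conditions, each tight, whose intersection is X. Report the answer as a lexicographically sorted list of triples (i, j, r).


Computing R[i][j] = min implied NW-rank bound (n=8, 17 conditions):

  row 1: 0  0  0  0  0  0  1  1
  row 2: 0  0  1  1  1  1  2  2
  row 3: 1  1  2  2  2  2  3  3
  row 4: 1  1  2  2  3  3  4  4
  row 5: 1  1  2  3  4  4  5  5
  row 6: 1  1  2  3  4  5  6  6
  row 7: 1  1  2  3  4  5  6  7
  row 8: 1  2  3  4  5  6  7  8

so w = (7, 3, 1, 5, 4, 6, 8, 2).

Fulton essential set (4 of the 13 Rothe cells):

[(1, 6, 0), (2, 2, 0), (4, 4, 2), (7, 2, 1)]


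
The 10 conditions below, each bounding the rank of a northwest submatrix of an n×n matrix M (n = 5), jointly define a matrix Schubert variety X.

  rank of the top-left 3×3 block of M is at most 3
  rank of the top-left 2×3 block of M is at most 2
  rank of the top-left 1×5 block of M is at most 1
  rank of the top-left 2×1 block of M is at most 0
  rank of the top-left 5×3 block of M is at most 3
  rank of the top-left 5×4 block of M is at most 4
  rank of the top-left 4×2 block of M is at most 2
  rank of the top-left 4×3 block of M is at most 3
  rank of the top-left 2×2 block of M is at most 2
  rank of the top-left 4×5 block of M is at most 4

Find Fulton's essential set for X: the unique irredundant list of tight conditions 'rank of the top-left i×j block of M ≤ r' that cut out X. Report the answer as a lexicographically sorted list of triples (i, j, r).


Rank table r_w(5×5) implied by the 10 constraints:

  0 1 1 1 1
  0 1 2 2 2
  1 2 3 3 3
  1 2 3 4 4
  1 2 3 4 5

hence w(1..5) = (2, 3, 1, 4, 5).

|D(w)|=2, |Ess(w)|=1:

[(2, 1, 0)]


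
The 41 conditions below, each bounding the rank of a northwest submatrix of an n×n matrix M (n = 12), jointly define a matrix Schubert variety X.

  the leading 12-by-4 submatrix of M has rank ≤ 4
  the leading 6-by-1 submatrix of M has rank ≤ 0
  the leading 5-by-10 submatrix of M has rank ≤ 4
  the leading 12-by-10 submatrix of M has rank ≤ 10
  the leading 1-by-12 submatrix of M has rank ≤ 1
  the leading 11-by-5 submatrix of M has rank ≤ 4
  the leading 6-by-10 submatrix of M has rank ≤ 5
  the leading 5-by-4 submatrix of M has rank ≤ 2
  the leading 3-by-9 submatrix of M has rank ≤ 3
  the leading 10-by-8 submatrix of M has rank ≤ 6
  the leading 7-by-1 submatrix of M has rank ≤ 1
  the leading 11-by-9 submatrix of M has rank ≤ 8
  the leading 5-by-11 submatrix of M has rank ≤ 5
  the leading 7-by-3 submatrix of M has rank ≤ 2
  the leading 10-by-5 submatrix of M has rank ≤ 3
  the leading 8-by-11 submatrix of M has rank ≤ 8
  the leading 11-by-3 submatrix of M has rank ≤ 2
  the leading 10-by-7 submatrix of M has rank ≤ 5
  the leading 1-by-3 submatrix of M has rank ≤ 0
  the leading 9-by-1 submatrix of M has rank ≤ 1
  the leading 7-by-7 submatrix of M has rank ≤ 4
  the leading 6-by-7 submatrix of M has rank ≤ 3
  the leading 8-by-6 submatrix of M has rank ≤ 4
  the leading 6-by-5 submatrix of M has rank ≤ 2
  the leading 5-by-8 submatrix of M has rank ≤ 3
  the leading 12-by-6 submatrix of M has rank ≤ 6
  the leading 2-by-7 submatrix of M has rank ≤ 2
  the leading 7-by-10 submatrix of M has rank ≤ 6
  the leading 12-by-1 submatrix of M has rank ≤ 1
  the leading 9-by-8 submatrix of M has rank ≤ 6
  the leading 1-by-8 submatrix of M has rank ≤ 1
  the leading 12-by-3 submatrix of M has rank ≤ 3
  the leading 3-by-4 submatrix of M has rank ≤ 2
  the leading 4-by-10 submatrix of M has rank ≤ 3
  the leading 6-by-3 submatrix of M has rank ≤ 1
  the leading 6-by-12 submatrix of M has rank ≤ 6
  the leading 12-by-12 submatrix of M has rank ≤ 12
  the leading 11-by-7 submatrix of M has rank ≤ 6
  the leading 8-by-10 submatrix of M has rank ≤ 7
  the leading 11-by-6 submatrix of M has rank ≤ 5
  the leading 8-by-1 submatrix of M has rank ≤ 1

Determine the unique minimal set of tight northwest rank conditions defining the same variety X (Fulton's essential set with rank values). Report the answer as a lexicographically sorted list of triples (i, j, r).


Computing R[i][j] = min implied NW-rank bound (n=12, 41 conditions):

  i=1: 0, 0, 0, 1, 1, 1, 1, 1, 1, 1, 1, 1
  i=2: 0, 1, 1, 2, 2, 2, 2, 2, 2, 2, 2, 2
  i=3: 0, 1, 1, 2, 2, 3, 3, 3, 3, 3, 3, 3
  i=4: 0, 1, 1, 2, 2, 3, 3, 3, 3, 3, 4, 4
  i=5: 0, 1, 1, 2, 2, 3, 3, 3, 4, 4, 5, 5
  i=6: 0, 1, 1, 2, 2, 3, 3, 4, 5, 5, 6, 6
  i=7: 1, 2, 2, 3, 3, 4, 4, 5, 6, 6, 7, 7
  i=8: 1, 2, 2, 3, 3, 4, 5, 6, 7, 7, 8, 8
  i=9: 1, 2, 2, 3, 3, 4, 5, 6, 7, 8, 9, 9
  i=10: 1, 2, 2, 3, 3, 4, 5, 6, 7, 8, 9, 10
  i=11: 1, 2, 2, 3, 4, 5, 6, 7, 8, 9, 10, 11
  i=12: 1, 2, 3, 4, 5, 6, 7, 8, 9, 10, 11, 12

the unique w with this rank table is (4, 2, 6, 11, 9, 8, 1, 7, 10, 12, 5, 3).

D(w) has 30 cells with 9 SE-corners; essential set:

[(1, 3, 0), (4, 10, 3), (5, 8, 3), (6, 1, 0), (6, 3, 1), (6, 5, 2), (6, 7, 3), (10, 5, 3), (11, 3, 2)]


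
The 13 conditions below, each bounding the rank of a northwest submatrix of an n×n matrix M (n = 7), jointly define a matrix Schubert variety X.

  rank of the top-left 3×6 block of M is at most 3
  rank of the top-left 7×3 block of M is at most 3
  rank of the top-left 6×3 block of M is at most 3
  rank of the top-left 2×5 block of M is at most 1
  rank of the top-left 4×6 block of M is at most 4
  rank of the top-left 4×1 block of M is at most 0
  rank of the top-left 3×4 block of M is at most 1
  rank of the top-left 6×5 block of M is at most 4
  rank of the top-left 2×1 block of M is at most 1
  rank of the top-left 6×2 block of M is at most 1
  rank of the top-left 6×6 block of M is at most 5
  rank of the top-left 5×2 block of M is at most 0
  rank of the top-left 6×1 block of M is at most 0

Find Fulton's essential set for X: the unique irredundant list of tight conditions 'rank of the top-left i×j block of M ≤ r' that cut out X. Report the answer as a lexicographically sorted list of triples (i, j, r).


Rank table r_w(7×7) implied by the 13 constraints:

  row 1: 0, 0, 1, 1, 1, 1, 1
  row 2: 0, 0, 1, 1, 1, 2, 2
  row 3: 0, 0, 1, 1, 2, 3, 3
  row 4: 0, 0, 1, 2, 3, 4, 4
  row 5: 0, 0, 1, 2, 3, 4, 5
  row 6: 0, 1, 2, 3, 4, 5, 6
  row 7: 1, 2, 3, 4, 5, 6, 7

reading off 1-entries of Δ²R: w = (3, 6, 5, 4, 7, 2, 1).

|D(w)|=14, |Ess(w)|=4:

[(2, 5, 1), (3, 4, 1), (5, 2, 0), (6, 1, 0)]


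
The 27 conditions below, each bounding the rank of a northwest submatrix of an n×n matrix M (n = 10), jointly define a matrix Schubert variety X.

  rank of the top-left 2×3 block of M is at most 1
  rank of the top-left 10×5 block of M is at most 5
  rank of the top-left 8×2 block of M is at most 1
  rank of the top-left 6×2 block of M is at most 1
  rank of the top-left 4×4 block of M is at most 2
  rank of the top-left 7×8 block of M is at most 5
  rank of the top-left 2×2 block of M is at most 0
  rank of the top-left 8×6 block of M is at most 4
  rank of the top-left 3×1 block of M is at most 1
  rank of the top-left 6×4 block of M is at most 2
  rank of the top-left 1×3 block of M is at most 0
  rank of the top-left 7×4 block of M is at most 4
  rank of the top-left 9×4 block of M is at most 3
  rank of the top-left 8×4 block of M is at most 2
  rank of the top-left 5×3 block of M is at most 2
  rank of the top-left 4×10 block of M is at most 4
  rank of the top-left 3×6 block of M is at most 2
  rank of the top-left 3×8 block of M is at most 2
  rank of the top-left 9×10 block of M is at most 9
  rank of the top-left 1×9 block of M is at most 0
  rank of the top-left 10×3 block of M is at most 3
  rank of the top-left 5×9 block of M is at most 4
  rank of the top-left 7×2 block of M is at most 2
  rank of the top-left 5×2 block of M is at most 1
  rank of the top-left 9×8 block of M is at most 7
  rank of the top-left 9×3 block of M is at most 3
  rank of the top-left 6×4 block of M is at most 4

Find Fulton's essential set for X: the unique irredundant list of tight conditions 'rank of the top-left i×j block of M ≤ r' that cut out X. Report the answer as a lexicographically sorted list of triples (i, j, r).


Computing R[i][j] = min implied NW-rank bound (n=10, 27 conditions):

  R[1]: 0 | 0 | 0 | 0 | 0 | 0 | 0 | 0 | 0 | 1
  R[2]: 0 | 0 | 1 | 1 | 1 | 1 | 1 | 1 | 1 | 2
  R[3]: 1 | 1 | 2 | 2 | 2 | 2 | 2 | 2 | 2 | 3
  R[4]: 1 | 1 | 2 | 2 | 3 | 3 | 3 | 3 | 3 | 4
  R[5]: 1 | 1 | 2 | 2 | 3 | 4 | 4 | 4 | 4 | 5
  R[6]: 1 | 1 | 2 | 2 | 3 | 4 | 5 | 5 | 5 | 6
  R[7]: 1 | 1 | 2 | 2 | 3 | 4 | 5 | 5 | 6 | 7
  R[8]: 1 | 1 | 2 | 2 | 3 | 4 | 5 | 6 | 7 | 8
  R[9]: 1 | 2 | 3 | 3 | 4 | 5 | 6 | 7 | 8 | 9
  R[10]: 1 | 2 | 3 | 4 | 5 | 6 | 7 | 8 | 9 | 10

the unique w with this rank table is (10, 3, 1, 5, 6, 7, 9, 8, 2, 4).

5 SE-corners of the 22-cell Rothe diagram give Ess(w):

[(1, 9, 0), (2, 2, 0), (7, 8, 5), (8, 2, 1), (8, 4, 2)]


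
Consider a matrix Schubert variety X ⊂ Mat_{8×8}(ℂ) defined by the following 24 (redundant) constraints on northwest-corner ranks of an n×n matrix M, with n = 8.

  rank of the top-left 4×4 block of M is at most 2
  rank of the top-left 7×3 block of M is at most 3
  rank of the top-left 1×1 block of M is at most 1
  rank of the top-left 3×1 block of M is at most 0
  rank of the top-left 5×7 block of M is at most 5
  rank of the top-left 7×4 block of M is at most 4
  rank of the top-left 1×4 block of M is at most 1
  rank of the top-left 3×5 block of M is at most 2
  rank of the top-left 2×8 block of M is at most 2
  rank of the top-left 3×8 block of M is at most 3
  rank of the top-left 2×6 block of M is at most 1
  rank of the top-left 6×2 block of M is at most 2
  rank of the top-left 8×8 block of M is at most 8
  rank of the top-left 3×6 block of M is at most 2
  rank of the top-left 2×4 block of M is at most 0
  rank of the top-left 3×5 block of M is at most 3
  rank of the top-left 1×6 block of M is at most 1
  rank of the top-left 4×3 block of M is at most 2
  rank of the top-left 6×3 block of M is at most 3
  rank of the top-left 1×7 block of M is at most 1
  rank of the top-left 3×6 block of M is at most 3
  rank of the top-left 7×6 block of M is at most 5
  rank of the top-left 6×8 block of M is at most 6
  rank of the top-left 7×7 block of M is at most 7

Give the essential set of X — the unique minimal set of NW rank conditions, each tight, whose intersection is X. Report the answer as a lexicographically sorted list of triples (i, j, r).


Recovering R(i,j) via the rank-extension bound from the 24 conditions:

  i=1: 0 0 0 0 1 1 1 1
  i=2: 0 0 0 0 1 1 2 2
  i=3: 0 1 1 1 2 2 3 3
  i=4: 1 2 2 2 3 3 4 4
  i=5: 1 2 3 3 4 4 5 5
  i=6: 1 2 3 4 5 5 6 6
  i=7: 1 2 3 4 5 5 6 7
  i=8: 1 2 3 4 5 6 7 8

second differences of R give the permutation w = (5, 7, 2, 1, 3, 4, 8, 6).

ℓ(w)=11; the 4 essential cells (i,j,r):

[(2, 4, 0), (2, 6, 1), (3, 1, 0), (7, 6, 5)]


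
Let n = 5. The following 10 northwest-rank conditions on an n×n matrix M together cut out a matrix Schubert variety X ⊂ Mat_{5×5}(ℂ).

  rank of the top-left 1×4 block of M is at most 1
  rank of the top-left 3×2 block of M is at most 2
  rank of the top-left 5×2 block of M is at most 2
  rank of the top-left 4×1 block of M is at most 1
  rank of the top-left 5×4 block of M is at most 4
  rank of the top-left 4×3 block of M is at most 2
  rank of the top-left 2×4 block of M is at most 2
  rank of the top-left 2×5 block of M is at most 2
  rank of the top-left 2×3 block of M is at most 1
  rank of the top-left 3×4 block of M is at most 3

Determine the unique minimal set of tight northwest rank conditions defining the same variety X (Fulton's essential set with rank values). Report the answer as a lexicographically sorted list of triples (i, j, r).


Rank table r_w(5×5) implied by the 10 constraints:

  i=1: 1  1  1  1  1
  i=2: 1  1  1  2  2
  i=3: 1  2  2  3  3
  i=4: 1  2  2  3  4
  i=5: 1  2  3  4  5

second differences of R give the permutation w = (1, 4, 2, 5, 3).

Fulton essential set (2 of the 3 Rothe cells):

[(2, 3, 1), (4, 3, 2)]


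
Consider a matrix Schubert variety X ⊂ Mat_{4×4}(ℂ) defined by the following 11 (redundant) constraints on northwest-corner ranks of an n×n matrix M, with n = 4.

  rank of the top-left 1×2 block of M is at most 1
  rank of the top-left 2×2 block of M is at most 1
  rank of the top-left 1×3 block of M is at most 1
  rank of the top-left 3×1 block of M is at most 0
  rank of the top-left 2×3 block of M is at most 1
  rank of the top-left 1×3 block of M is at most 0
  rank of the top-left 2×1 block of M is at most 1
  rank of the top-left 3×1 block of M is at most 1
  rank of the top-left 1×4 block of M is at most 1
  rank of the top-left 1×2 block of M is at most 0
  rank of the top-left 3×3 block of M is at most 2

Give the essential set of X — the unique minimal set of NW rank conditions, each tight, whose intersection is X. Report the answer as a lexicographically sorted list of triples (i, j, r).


Rank table r_w(4×4) implied by the 11 constraints:

  R[1]: 0 0 0 1
  R[2]: 0 1 1 2
  R[3]: 0 1 2 3
  R[4]: 1 2 3 4

so w = (4, 2, 3, 1).

Rothe diagram D(w) (5 cells), 2 SE-corners (essential conditions):

[(1, 3, 0), (3, 1, 0)]


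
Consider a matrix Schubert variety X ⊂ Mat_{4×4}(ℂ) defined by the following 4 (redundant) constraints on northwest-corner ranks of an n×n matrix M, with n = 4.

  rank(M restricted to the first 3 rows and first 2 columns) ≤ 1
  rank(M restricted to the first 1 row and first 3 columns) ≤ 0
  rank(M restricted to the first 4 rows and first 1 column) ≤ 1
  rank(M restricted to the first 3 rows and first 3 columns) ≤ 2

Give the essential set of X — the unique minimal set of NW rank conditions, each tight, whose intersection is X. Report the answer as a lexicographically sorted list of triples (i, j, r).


Reconstructing r_w from the 4 given conditions:

  row 1: 0 0 0 1
  row 2: 1 1 1 2
  row 3: 1 1 2 3
  row 4: 1 2 3 4

so w = (4, 1, 3, 2).

ℓ(w)=4; the 2 essential cells (i,j,r):

[(1, 3, 0), (3, 2, 1)]


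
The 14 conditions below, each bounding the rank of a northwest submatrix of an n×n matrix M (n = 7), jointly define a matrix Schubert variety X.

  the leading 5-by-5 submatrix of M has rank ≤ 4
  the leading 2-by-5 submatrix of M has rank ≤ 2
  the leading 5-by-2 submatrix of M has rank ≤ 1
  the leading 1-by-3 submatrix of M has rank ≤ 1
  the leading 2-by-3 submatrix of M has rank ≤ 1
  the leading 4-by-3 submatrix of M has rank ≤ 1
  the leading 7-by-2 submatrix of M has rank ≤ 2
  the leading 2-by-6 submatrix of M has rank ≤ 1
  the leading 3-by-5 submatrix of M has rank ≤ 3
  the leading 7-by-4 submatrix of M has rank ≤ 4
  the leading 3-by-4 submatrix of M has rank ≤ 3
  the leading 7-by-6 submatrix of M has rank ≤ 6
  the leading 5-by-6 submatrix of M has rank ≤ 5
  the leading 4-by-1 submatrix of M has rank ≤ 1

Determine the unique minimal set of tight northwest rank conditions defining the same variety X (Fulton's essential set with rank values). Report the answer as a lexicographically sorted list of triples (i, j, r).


Recovering R(i,j) via the rank-extension bound from the 14 conditions:

  R[1]: 1, 1, 1, 1, 1, 1, 1
  R[2]: 1, 1, 1, 1, 1, 1, 2
  R[3]: 1, 1, 1, 2, 2, 2, 3
  R[4]: 1, 1, 1, 2, 3, 3, 4
  R[5]: 1, 1, 2, 3, 4, 4, 5
  R[6]: 1, 2, 3, 4, 5, 5, 6
  R[7]: 1, 2, 3, 4, 5, 6, 7

so w = (1, 7, 4, 5, 3, 2, 6).

|D(w)|=10, |Ess(w)|=3:

[(2, 6, 1), (4, 3, 1), (5, 2, 1)]


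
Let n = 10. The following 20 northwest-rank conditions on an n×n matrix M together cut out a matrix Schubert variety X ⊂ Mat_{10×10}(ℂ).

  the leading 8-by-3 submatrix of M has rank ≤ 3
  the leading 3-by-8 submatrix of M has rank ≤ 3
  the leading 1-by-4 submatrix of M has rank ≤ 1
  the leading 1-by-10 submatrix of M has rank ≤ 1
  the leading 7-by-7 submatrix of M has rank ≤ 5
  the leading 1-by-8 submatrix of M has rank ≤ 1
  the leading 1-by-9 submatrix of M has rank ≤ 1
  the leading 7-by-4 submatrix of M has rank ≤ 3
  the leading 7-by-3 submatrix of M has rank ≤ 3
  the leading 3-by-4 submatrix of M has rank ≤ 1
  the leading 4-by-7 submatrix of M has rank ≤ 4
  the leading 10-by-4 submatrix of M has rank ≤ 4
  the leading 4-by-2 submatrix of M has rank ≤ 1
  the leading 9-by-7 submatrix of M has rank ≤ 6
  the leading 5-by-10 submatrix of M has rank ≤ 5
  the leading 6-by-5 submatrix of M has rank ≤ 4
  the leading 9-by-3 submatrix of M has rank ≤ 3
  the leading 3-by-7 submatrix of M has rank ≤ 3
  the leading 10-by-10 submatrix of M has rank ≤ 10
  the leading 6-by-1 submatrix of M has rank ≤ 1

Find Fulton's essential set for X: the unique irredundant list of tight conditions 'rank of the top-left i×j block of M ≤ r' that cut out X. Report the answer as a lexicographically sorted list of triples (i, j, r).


Rank table r_w(10×10) implied by the 20 constraints:

  1 | 1 | 1 | 1 | 1 | 1 | 1 | 1 | 1 | 1
  1 | 1 | 1 | 1 | 2 | 2 | 2 | 2 | 2 | 2
  1 | 1 | 1 | 1 | 2 | 3 | 3 | 3 | 3 | 3
  1 | 1 | 2 | 2 | 3 | 4 | 4 | 4 | 4 | 4
  1 | 2 | 3 | 3 | 4 | 5 | 5 | 5 | 5 | 5
  1 | 2 | 3 | 3 | 4 | 5 | 5 | 6 | 6 | 6
  1 | 2 | 3 | 3 | 4 | 5 | 5 | 6 | 7 | 7
  1 | 2 | 3 | 4 | 5 | 6 | 6 | 7 | 8 | 8
  1 | 2 | 3 | 4 | 5 | 6 | 6 | 7 | 8 | 9
  1 | 2 | 3 | 4 | 5 | 6 | 7 | 8 | 9 | 10

reading off 1-entries of Δ²R: w = (1, 5, 6, 3, 2, 8, 9, 4, 10, 7).

Fulton essential set (5 of the 12 Rothe cells):

[(3, 4, 1), (4, 2, 1), (7, 4, 3), (7, 7, 5), (9, 7, 6)]


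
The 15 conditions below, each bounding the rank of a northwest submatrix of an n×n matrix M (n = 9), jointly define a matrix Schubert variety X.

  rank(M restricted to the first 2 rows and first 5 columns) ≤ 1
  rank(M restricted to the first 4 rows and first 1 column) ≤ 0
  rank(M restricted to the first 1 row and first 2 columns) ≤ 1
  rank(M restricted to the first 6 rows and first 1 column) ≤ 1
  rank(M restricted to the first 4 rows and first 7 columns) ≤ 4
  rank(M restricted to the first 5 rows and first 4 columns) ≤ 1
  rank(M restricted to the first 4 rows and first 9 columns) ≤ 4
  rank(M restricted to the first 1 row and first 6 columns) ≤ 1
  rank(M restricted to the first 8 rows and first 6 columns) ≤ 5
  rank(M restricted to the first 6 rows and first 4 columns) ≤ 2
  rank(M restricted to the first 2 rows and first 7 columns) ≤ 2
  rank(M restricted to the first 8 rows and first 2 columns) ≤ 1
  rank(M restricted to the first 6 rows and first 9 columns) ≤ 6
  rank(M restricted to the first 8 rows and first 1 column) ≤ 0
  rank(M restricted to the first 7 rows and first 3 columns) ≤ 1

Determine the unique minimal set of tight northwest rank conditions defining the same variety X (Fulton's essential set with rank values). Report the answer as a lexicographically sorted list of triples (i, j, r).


The tightest implied rank at each (i,j), from the 15 conditions:

  R[1]: 0, 1, 1, 1, 1, 1, 1, 1, 1
  R[2]: 0, 1, 1, 1, 1, 2, 2, 2, 2
  R[3]: 0, 1, 1, 1, 2, 3, 3, 3, 3
  R[4]: 0, 1, 1, 1, 2, 3, 4, 4, 4
  R[5]: 0, 1, 1, 1, 2, 3, 4, 5, 5
  R[6]: 0, 1, 1, 2, 3, 4, 5, 6, 6
  R[7]: 0, 1, 1, 2, 3, 4, 5, 6, 7
  R[8]: 0, 1, 2, 3, 4, 5, 6, 7, 8
  R[9]: 1, 2, 3, 4, 5, 6, 7, 8, 9

giving w = (2, 6, 5, 7, 8, 4, 9, 3, 1) via Δ²R.

4 SE-corners of the 19-cell Rothe diagram give Ess(w):

[(2, 5, 1), (5, 4, 1), (7, 3, 1), (8, 1, 0)]


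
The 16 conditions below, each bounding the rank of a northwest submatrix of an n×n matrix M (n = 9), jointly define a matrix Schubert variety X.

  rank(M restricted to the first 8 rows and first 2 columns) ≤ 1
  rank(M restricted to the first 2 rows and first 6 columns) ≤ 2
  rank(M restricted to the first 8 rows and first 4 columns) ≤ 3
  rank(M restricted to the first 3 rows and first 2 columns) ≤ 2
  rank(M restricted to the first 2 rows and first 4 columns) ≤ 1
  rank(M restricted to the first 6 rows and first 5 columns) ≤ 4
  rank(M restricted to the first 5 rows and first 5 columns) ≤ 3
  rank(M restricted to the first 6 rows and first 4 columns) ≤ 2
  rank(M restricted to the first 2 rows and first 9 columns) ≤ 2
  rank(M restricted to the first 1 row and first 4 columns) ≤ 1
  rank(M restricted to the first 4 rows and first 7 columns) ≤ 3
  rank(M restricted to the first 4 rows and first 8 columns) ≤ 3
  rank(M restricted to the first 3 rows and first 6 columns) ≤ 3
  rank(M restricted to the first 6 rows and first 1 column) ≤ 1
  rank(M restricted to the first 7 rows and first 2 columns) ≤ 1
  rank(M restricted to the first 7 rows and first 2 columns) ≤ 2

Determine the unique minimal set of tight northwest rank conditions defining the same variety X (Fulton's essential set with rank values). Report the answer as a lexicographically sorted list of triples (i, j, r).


The tightest implied rank at each (i,j), from the 16 conditions:

  row 1: 1  1  1  1  1  1  1  1  1
  row 2: 1  1  1  1  2  2  2  2  2
  row 3: 1  1  2  2  3  3  3  3  3
  row 4: 1  1  2  2  3  3  3  3  4
  row 5: 1  1  2  2  3  4  4  4  5
  row 6: 1  1  2  2  3  4  5  5  6
  row 7: 1  1  2  3  4  5  6  6  7
  row 8: 1  1  2  3  4  5  6  7  8
  row 9: 1  2  3  4  5  6  7  8  9

so w = (1, 5, 3, 9, 6, 7, 4, 8, 2).

Rothe diagram D(w) (15 cells), 4 SE-corners (essential conditions):

[(2, 4, 1), (4, 8, 3), (6, 4, 2), (8, 2, 1)]


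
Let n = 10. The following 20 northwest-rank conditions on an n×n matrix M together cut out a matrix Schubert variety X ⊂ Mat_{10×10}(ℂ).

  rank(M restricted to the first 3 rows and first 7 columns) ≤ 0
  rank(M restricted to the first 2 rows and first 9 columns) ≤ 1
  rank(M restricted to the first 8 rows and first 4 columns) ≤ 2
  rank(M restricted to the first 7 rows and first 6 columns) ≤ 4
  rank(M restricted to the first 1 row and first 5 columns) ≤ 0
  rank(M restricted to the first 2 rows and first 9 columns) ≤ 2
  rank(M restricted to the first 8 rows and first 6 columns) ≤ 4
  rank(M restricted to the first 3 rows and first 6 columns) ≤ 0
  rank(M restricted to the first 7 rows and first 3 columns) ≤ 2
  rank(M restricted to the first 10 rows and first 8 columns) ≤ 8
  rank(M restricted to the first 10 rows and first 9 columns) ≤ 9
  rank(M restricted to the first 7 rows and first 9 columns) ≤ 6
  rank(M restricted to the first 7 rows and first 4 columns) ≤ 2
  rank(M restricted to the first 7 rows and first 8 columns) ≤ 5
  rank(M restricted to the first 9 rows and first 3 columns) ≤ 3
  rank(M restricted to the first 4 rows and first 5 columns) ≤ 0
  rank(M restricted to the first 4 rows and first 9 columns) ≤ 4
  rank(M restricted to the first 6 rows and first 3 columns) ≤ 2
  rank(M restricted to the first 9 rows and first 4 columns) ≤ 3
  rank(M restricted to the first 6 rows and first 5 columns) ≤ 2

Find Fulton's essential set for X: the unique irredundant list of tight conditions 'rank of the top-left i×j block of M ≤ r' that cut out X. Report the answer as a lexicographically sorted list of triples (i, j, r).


Recovering R(i,j) via the rank-extension bound from the 20 conditions:

  0 | 0 | 0 | 0 | 0 | 0 | 0 | 1 | 1 | 1
  0 | 0 | 0 | 0 | 0 | 0 | 0 | 1 | 1 | 2
  0 | 0 | 0 | 0 | 0 | 0 | 0 | 1 | 2 | 3
  0 | 0 | 0 | 0 | 0 | 1 | 1 | 2 | 3 | 4
  1 | 1 | 1 | 1 | 1 | 2 | 2 | 3 | 4 | 5
  1 | 2 | 2 | 2 | 2 | 3 | 3 | 4 | 5 | 6
  1 | 2 | 2 | 2 | 3 | 4 | 4 | 5 | 6 | 7
  1 | 2 | 2 | 2 | 3 | 4 | 5 | 6 | 7 | 8
  1 | 2 | 3 | 3 | 4 | 5 | 6 | 7 | 8 | 9
  1 | 2 | 3 | 4 | 5 | 6 | 7 | 8 | 9 | 10

the unique w with this rank table is (8, 10, 9, 6, 1, 2, 5, 7, 3, 4).

4 SE-corners of the 31-cell Rothe diagram give Ess(w):

[(2, 9, 1), (3, 7, 0), (4, 5, 0), (8, 4, 2)]


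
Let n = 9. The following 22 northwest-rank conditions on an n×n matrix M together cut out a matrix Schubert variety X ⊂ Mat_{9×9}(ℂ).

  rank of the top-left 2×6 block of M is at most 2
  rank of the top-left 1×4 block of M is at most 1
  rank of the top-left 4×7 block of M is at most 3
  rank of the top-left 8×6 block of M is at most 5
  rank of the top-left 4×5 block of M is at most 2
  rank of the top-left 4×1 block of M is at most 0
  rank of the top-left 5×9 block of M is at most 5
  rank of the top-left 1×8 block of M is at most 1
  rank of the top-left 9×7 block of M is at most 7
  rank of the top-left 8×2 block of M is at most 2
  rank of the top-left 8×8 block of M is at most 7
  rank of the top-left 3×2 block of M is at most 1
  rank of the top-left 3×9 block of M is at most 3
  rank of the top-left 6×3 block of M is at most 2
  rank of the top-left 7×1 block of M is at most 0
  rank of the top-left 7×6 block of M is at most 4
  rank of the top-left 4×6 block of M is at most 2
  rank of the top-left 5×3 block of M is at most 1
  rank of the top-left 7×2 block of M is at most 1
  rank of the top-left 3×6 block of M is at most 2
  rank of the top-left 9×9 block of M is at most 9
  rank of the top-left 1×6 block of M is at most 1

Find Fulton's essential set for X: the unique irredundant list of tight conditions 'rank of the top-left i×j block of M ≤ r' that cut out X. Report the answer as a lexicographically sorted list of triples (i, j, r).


The tightest implied rank at each (i,j), from the 22 conditions:

  row 1: 0 | 1 | 1 | 1 | 1 | 1 | 1 | 1 | 1
  row 2: 0 | 1 | 1 | 2 | 2 | 2 | 2 | 2 | 2
  row 3: 0 | 1 | 1 | 2 | 2 | 2 | 3 | 3 | 3
  row 4: 0 | 1 | 1 | 2 | 2 | 2 | 3 | 4 | 4
  row 5: 0 | 1 | 1 | 2 | 3 | 3 | 4 | 5 | 5
  row 6: 0 | 1 | 2 | 3 | 4 | 4 | 5 | 6 | 6
  row 7: 0 | 1 | 2 | 3 | 4 | 4 | 5 | 6 | 7
  row 8: 1 | 2 | 3 | 4 | 5 | 5 | 6 | 7 | 8
  row 9: 1 | 2 | 3 | 4 | 5 | 6 | 7 | 8 | 9

giving w = (2, 4, 7, 8, 5, 3, 9, 1, 6) via Δ²R.

Fulton essential set (4 of the 16 Rothe cells):

[(4, 6, 2), (5, 3, 1), (7, 1, 0), (7, 6, 4)]


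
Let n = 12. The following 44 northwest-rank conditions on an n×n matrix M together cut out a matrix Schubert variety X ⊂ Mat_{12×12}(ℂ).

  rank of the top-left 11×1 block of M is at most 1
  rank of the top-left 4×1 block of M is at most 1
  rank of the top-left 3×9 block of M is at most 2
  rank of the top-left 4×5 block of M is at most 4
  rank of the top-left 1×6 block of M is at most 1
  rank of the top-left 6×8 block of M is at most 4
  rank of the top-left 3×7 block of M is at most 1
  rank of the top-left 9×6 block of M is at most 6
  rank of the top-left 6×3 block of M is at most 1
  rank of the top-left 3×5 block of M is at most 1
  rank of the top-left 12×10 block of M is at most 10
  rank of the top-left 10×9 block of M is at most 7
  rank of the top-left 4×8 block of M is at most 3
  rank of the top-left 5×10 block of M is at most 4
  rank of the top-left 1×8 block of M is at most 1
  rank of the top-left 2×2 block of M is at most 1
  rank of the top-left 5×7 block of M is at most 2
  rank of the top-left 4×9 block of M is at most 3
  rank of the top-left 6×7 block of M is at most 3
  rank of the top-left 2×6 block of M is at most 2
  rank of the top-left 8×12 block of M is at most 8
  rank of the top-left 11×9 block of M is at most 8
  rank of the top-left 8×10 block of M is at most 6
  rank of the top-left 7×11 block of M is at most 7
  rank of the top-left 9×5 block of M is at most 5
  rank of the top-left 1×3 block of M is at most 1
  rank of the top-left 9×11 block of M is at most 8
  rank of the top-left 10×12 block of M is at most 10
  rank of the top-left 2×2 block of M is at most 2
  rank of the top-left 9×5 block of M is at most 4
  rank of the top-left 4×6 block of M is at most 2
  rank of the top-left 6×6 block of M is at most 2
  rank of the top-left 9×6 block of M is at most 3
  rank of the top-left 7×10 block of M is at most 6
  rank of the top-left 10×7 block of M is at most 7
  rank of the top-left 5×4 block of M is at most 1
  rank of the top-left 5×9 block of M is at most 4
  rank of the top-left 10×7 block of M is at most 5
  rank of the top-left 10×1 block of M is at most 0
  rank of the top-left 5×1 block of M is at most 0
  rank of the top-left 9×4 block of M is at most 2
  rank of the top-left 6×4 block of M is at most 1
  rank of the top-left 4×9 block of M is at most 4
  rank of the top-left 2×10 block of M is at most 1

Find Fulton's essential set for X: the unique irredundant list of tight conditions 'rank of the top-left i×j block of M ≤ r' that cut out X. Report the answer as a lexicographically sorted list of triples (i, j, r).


Computing R[i][j] = min implied NW-rank bound (n=12, 44 conditions):

  0 1 1 1 1 1 1 1 1 1 1 1
  0 1 1 1 1 1 1 1 1 1 2 2
  0 1 1 1 1 1 1 2 2 2 3 3
  0 1 1 1 2 2 2 3 3 3 4 4
  0 1 1 1 2 2 2 3 4 4 5 5
  0 1 1 1 2 2 3 4 5 5 6 6
  0 1 2 2 3 3 4 5 6 6 7 7
  0 1 2 2 3 3 4 5 6 6 7 8
  0 1 2 2 3 3 4 5 6 7 8 9
  0 1 2 3 4 4 5 6 7 8 9 10
  1 2 3 4 5 5 6 7 8 9 10 11
  1 2 3 4 5 6 7 8 9 10 11 12

reading off 1-entries of Δ²R: w = (2, 11, 8, 5, 9, 7, 3, 12, 10, 4, 1, 6).

9 SE-corners of the 37-cell Rothe diagram give Ess(w):

[(2, 10, 1), (3, 7, 1), (5, 7, 2), (6, 4, 1), (6, 6, 2), (8, 10, 6), (9, 4, 2), (9, 6, 3), (10, 1, 0)]
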